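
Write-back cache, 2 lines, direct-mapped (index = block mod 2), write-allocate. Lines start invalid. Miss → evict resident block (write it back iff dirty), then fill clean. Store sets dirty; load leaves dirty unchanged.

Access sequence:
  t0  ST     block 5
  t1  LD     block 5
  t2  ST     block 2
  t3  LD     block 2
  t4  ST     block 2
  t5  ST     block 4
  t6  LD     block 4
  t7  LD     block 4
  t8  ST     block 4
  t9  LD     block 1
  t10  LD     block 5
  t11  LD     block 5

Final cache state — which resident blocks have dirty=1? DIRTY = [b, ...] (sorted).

0: W B5 -> L1 miss  d=D]
1: R B5 -> L1 hit  d=D]
2: W B2 -> L0 miss  d=D]
3: R B2 -> L0 hit  d=D]
4: W B2 -> L0 hit  d=D]
5: W B4 -> L0 miss wb->B2  d=D]
6: R B4 -> L0 hit  d=D]
7: R B4 -> L0 hit  d=D]
8: W B4 -> L0 hit  d=D]
9: R B1 -> L1 miss wb->B5  d=-]
10: R B5 -> L1 miss  d=-]
11: R B5 -> L1 hit  d=-]

DIRTY = [4]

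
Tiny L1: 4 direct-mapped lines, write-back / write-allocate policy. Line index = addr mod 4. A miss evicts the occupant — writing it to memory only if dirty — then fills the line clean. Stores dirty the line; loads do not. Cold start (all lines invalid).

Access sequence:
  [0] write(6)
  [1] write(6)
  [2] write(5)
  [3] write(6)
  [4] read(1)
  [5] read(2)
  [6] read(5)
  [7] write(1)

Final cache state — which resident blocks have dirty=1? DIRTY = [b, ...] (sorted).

DIRTY = [1]

  0 | W B6 → L2 miss [D]
  1 | W B6 → L2 hit [D]
  2 | W B5 → L1 miss [D]
  3 | W B6 → L2 hit [D]
  4 | R B1 → L1 miss wb→B5 [-]
  5 | R B2 → L2 miss wb→B6 [-]
  6 | R B5 → L1 miss [-]
  7 | W B1 → L1 miss [D]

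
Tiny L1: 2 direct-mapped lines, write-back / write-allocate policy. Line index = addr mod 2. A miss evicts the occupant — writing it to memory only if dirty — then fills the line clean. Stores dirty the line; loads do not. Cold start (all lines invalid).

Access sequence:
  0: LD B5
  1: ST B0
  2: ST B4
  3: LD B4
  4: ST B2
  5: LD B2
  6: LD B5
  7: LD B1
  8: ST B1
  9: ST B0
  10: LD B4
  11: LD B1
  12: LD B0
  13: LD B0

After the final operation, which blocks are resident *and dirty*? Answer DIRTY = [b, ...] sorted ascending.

DIRTY = [1]

  0 | R B5 → L1 miss [-]
  1 | W B0 → L0 miss [D]
  2 | W B4 → L0 miss wb→B0 [D]
  3 | R B4 → L0 hit [D]
  4 | W B2 → L0 miss wb→B4 [D]
  5 | R B2 → L0 hit [D]
  6 | R B5 → L1 hit [-]
  7 | R B1 → L1 miss [-]
  8 | W B1 → L1 hit [D]
  9 | W B0 → L0 miss wb→B2 [D]
  10 | R B4 → L0 miss wb→B0 [-]
  11 | R B1 → L1 hit [D]
  12 | R B0 → L0 miss [-]
  13 | R B0 → L0 hit [-]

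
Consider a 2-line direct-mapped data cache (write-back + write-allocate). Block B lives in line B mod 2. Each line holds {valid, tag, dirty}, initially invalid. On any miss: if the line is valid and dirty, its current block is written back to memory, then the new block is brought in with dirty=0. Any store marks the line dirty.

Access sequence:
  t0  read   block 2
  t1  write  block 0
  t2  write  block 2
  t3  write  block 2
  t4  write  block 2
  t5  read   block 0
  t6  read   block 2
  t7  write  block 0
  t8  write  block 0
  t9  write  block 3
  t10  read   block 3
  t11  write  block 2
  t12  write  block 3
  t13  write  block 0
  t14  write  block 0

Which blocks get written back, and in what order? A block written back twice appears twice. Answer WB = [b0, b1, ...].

  0 | R B2 → L0 miss [-]
  1 | W B0 → L0 miss [D]
  2 | W B2 → L0 miss wb→B0 [D]
  3 | W B2 → L0 hit [D]
  4 | W B2 → L0 hit [D]
  5 | R B0 → L0 miss wb→B2 [-]
  6 | R B2 → L0 miss [-]
  7 | W B0 → L0 miss [D]
  8 | W B0 → L0 hit [D]
  9 | W B3 → L1 miss [D]
  10 | R B3 → L1 hit [D]
  11 | W B2 → L0 miss wb→B0 [D]
  12 | W B3 → L1 hit [D]
  13 | W B0 → L0 miss wb→B2 [D]
  14 | W B0 → L0 hit [D]

WB = [0, 2, 0, 2]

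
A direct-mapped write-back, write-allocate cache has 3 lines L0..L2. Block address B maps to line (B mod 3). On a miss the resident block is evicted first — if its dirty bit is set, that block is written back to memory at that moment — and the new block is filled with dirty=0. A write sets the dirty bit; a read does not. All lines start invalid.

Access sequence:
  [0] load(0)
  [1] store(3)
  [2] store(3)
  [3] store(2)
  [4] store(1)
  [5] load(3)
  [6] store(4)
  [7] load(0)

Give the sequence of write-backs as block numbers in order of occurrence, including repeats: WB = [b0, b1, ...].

WB = [1, 3]

0: R B0 -> L0 miss  d=-]
1: W B3 -> L0 miss  d=D]
2: W B3 -> L0 hit  d=D]
3: W B2 -> L2 miss  d=D]
4: W B1 -> L1 miss  d=D]
5: R B3 -> L0 hit  d=D]
6: W B4 -> L1 miss wb->B1  d=D]
7: R B0 -> L0 miss wb->B3  d=-]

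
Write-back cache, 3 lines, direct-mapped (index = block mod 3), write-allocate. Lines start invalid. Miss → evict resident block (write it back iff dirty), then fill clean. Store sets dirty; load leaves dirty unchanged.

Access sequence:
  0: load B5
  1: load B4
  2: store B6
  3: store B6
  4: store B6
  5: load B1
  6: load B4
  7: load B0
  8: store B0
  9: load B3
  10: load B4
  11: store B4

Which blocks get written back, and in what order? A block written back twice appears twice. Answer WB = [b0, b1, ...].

0: R B5 -> L2 miss  d=-]
1: R B4 -> L1 miss  d=-]
2: W B6 -> L0 miss  d=D]
3: W B6 -> L0 hit  d=D]
4: W B6 -> L0 hit  d=D]
5: R B1 -> L1 miss  d=-]
6: R B4 -> L1 miss  d=-]
7: R B0 -> L0 miss wb->B6  d=-]
8: W B0 -> L0 hit  d=D]
9: R B3 -> L0 miss wb->B0  d=-]
10: R B4 -> L1 hit  d=-]
11: W B4 -> L1 hit  d=D]

WB = [6, 0]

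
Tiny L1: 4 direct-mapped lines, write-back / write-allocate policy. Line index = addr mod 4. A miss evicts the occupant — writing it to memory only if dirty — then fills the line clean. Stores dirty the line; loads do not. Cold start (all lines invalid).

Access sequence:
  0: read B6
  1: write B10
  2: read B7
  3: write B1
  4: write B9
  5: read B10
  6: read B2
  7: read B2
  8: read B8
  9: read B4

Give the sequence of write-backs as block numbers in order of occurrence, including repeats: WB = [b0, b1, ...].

WB = [1, 10]

0: R B6 → L2 miss [-]
1: W B10 → L2 miss [D]
2: R B7 → L3 miss [-]
3: W B1 → L1 miss [D]
4: W B9 → L1 miss wb→B1 [D]
5: R B10 → L2 hit [D]
6: R B2 → L2 miss wb→B10 [-]
7: R B2 → L2 hit [-]
8: R B8 → L0 miss [-]
9: R B4 → L0 miss [-]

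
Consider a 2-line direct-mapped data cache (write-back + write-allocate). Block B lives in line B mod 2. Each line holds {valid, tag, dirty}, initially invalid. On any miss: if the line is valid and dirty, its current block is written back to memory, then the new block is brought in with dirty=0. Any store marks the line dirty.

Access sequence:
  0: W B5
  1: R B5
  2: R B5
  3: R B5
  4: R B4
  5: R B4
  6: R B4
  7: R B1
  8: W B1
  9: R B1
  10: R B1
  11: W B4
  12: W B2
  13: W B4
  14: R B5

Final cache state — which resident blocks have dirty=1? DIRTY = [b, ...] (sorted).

  0 | W B5 → L1 miss [D]
  1 | R B5 → L1 hit [D]
  2 | R B5 → L1 hit [D]
  3 | R B5 → L1 hit [D]
  4 | R B4 → L0 miss [-]
  5 | R B4 → L0 hit [-]
  6 | R B4 → L0 hit [-]
  7 | R B1 → L1 miss wb→B5 [-]
  8 | W B1 → L1 hit [D]
  9 | R B1 → L1 hit [D]
  10 | R B1 → L1 hit [D]
  11 | W B4 → L0 hit [D]
  12 | W B2 → L0 miss wb→B4 [D]
  13 | W B4 → L0 miss wb→B2 [D]
  14 | R B5 → L1 miss wb→B1 [-]

DIRTY = [4]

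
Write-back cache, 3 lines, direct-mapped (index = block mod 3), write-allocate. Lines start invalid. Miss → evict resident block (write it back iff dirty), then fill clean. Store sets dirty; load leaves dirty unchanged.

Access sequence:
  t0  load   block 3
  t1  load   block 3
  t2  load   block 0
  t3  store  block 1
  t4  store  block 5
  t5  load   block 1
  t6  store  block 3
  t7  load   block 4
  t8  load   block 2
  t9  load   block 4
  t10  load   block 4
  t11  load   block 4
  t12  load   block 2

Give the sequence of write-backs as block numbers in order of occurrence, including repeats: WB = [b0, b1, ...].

WB = [1, 5]

  0 | R B3 → L0 miss [-]
  1 | R B3 → L0 hit [-]
  2 | R B0 → L0 miss [-]
  3 | W B1 → L1 miss [D]
  4 | W B5 → L2 miss [D]
  5 | R B1 → L1 hit [D]
  6 | W B3 → L0 miss [D]
  7 | R B4 → L1 miss wb→B1 [-]
  8 | R B2 → L2 miss wb→B5 [-]
  9 | R B4 → L1 hit [-]
  10 | R B4 → L1 hit [-]
  11 | R B4 → L1 hit [-]
  12 | R B2 → L2 hit [-]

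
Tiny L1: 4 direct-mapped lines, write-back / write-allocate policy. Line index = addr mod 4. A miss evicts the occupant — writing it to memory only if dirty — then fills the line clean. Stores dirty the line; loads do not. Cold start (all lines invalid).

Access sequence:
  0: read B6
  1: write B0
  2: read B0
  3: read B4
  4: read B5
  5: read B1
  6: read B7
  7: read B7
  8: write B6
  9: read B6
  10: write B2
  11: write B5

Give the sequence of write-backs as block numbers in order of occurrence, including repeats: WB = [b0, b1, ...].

WB = [0, 6]

0: R B6 → L2 miss [-]
1: W B0 → L0 miss [D]
2: R B0 → L0 hit [D]
3: R B4 → L0 miss wb→B0 [-]
4: R B5 → L1 miss [-]
5: R B1 → L1 miss [-]
6: R B7 → L3 miss [-]
7: R B7 → L3 hit [-]
8: W B6 → L2 hit [D]
9: R B6 → L2 hit [D]
10: W B2 → L2 miss wb→B6 [D]
11: W B5 → L1 miss [D]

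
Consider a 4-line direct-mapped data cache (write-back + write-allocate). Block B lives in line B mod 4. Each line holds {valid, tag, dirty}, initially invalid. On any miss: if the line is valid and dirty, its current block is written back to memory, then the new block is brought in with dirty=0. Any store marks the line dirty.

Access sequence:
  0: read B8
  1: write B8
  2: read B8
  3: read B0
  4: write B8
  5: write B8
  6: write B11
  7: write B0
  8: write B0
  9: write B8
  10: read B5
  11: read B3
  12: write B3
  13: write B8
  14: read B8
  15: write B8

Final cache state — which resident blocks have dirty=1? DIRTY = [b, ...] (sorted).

DIRTY = [3, 8]

  0 | R B8 → L0 miss [-]
  1 | W B8 → L0 hit [D]
  2 | R B8 → L0 hit [D]
  3 | R B0 → L0 miss wb→B8 [-]
  4 | W B8 → L0 miss [D]
  5 | W B8 → L0 hit [D]
  6 | W B11 → L3 miss [D]
  7 | W B0 → L0 miss wb→B8 [D]
  8 | W B0 → L0 hit [D]
  9 | W B8 → L0 miss wb→B0 [D]
  10 | R B5 → L1 miss [-]
  11 | R B3 → L3 miss wb→B11 [-]
  12 | W B3 → L3 hit [D]
  13 | W B8 → L0 hit [D]
  14 | R B8 → L0 hit [D]
  15 | W B8 → L0 hit [D]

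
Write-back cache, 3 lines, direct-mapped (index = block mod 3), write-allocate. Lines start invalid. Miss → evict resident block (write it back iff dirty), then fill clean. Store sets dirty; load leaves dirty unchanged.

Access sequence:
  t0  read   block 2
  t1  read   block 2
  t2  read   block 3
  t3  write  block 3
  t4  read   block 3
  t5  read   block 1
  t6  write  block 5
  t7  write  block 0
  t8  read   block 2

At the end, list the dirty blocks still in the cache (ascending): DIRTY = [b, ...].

DIRTY = [0]

0: R B2 → L2 miss [-]
1: R B2 → L2 hit [-]
2: R B3 → L0 miss [-]
3: W B3 → L0 hit [D]
4: R B3 → L0 hit [D]
5: R B1 → L1 miss [-]
6: W B5 → L2 miss [D]
7: W B0 → L0 miss wb→B3 [D]
8: R B2 → L2 miss wb→B5 [-]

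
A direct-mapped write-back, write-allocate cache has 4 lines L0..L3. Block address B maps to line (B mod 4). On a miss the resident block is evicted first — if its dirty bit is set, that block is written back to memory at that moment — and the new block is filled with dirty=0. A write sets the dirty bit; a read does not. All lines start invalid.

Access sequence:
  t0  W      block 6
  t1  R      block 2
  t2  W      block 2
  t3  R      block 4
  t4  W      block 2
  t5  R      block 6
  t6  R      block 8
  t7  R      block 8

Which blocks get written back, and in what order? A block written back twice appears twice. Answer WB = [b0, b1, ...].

WB = [6, 2]

0: W B6 -> L2 miss  d=D]
1: R B2 -> L2 miss wb->B6  d=-]
2: W B2 -> L2 hit  d=D]
3: R B4 -> L0 miss  d=-]
4: W B2 -> L2 hit  d=D]
5: R B6 -> L2 miss wb->B2  d=-]
6: R B8 -> L0 miss  d=-]
7: R B8 -> L0 hit  d=-]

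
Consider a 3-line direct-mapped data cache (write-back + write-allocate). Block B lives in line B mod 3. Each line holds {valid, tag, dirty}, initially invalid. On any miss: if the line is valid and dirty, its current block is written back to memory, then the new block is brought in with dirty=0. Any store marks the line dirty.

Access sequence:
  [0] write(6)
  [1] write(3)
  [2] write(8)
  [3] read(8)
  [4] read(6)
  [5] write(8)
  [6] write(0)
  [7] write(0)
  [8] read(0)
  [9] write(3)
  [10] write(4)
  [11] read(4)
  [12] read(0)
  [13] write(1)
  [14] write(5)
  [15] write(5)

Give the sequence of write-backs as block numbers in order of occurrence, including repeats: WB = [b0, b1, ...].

0: W B6 -> L0 miss  d=D]
1: W B3 -> L0 miss wb->B6  d=D]
2: W B8 -> L2 miss  d=D]
3: R B8 -> L2 hit  d=D]
4: R B6 -> L0 miss wb->B3  d=-]
5: W B8 -> L2 hit  d=D]
6: W B0 -> L0 miss  d=D]
7: W B0 -> L0 hit  d=D]
8: R B0 -> L0 hit  d=D]
9: W B3 -> L0 miss wb->B0  d=D]
10: W B4 -> L1 miss  d=D]
11: R B4 -> L1 hit  d=D]
12: R B0 -> L0 miss wb->B3  d=-]
13: W B1 -> L1 miss wb->B4  d=D]
14: W B5 -> L2 miss wb->B8  d=D]
15: W B5 -> L2 hit  d=D]

WB = [6, 3, 0, 3, 4, 8]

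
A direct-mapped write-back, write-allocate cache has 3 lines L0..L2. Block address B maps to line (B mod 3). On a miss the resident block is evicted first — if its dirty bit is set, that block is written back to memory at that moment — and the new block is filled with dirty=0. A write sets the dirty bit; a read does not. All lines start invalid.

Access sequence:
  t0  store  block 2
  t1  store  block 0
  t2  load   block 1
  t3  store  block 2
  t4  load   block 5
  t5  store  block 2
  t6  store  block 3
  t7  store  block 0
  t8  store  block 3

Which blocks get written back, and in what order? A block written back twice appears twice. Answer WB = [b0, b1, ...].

WB = [2, 0, 3, 0]

0: W B2 → L2 miss [D]
1: W B0 → L0 miss [D]
2: R B1 → L1 miss [-]
3: W B2 → L2 hit [D]
4: R B5 → L2 miss wb→B2 [-]
5: W B2 → L2 miss [D]
6: W B3 → L0 miss wb→B0 [D]
7: W B0 → L0 miss wb→B3 [D]
8: W B3 → L0 miss wb→B0 [D]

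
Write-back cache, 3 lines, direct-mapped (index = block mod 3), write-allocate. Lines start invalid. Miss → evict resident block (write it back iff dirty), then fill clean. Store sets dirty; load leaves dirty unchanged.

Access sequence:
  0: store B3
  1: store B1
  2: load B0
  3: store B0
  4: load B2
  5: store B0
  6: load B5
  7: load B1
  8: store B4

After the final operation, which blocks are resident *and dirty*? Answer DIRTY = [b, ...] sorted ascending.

DIRTY = [0, 4]

0: W B3 -> L0 miss  d=D]
1: W B1 -> L1 miss  d=D]
2: R B0 -> L0 miss wb->B3  d=-]
3: W B0 -> L0 hit  d=D]
4: R B2 -> L2 miss  d=-]
5: W B0 -> L0 hit  d=D]
6: R B5 -> L2 miss  d=-]
7: R B1 -> L1 hit  d=D]
8: W B4 -> L1 miss wb->B1  d=D]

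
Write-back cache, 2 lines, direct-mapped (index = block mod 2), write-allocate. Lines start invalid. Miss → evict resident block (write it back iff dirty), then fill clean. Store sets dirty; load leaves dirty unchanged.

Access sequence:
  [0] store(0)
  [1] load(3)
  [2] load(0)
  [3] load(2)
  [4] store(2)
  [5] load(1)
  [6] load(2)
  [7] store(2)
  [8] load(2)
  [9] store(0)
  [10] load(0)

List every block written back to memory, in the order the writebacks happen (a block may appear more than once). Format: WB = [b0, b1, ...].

WB = [0, 2]

  0 | W B0 → L0 miss [D]
  1 | R B3 → L1 miss [-]
  2 | R B0 → L0 hit [D]
  3 | R B2 → L0 miss wb→B0 [-]
  4 | W B2 → L0 hit [D]
  5 | R B1 → L1 miss [-]
  6 | R B2 → L0 hit [D]
  7 | W B2 → L0 hit [D]
  8 | R B2 → L0 hit [D]
  9 | W B0 → L0 miss wb→B2 [D]
  10 | R B0 → L0 hit [D]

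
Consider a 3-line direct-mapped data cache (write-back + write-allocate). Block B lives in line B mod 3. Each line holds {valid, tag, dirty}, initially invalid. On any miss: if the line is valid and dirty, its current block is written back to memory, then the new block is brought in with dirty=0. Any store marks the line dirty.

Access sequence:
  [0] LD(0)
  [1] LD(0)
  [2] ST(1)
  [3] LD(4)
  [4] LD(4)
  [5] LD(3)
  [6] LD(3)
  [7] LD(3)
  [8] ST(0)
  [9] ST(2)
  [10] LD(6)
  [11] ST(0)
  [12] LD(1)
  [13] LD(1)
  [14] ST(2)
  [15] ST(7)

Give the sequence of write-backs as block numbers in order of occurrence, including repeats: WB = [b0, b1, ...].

0: R B0 -> L0 miss  d=-]
1: R B0 -> L0 hit  d=-]
2: W B1 -> L1 miss  d=D]
3: R B4 -> L1 miss wb->B1  d=-]
4: R B4 -> L1 hit  d=-]
5: R B3 -> L0 miss  d=-]
6: R B3 -> L0 hit  d=-]
7: R B3 -> L0 hit  d=-]
8: W B0 -> L0 miss  d=D]
9: W B2 -> L2 miss  d=D]
10: R B6 -> L0 miss wb->B0  d=-]
11: W B0 -> L0 miss  d=D]
12: R B1 -> L1 miss  d=-]
13: R B1 -> L1 hit  d=-]
14: W B2 -> L2 hit  d=D]
15: W B7 -> L1 miss  d=D]

WB = [1, 0]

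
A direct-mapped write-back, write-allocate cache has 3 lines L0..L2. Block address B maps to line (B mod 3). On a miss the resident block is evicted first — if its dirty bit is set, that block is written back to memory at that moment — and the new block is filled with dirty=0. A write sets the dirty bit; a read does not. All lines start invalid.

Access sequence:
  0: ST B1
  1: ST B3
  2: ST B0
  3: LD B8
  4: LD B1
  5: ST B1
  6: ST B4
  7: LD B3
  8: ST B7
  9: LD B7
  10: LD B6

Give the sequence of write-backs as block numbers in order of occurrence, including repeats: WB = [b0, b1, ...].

WB = [3, 1, 0, 4]

0: W B1 -> L1 miss  d=D]
1: W B3 -> L0 miss  d=D]
2: W B0 -> L0 miss wb->B3  d=D]
3: R B8 -> L2 miss  d=-]
4: R B1 -> L1 hit  d=D]
5: W B1 -> L1 hit  d=D]
6: W B4 -> L1 miss wb->B1  d=D]
7: R B3 -> L0 miss wb->B0  d=-]
8: W B7 -> L1 miss wb->B4  d=D]
9: R B7 -> L1 hit  d=D]
10: R B6 -> L0 miss  d=-]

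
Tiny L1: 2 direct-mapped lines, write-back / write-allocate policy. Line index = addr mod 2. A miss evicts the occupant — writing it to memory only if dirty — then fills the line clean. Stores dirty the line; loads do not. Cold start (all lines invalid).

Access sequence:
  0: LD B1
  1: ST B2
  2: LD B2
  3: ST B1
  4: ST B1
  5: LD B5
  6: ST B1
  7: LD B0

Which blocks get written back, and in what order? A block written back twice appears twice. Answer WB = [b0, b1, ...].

WB = [1, 2]

0: R B1 -> L1 miss  d=-]
1: W B2 -> L0 miss  d=D]
2: R B2 -> L0 hit  d=D]
3: W B1 -> L1 hit  d=D]
4: W B1 -> L1 hit  d=D]
5: R B5 -> L1 miss wb->B1  d=-]
6: W B1 -> L1 miss  d=D]
7: R B0 -> L0 miss wb->B2  d=-]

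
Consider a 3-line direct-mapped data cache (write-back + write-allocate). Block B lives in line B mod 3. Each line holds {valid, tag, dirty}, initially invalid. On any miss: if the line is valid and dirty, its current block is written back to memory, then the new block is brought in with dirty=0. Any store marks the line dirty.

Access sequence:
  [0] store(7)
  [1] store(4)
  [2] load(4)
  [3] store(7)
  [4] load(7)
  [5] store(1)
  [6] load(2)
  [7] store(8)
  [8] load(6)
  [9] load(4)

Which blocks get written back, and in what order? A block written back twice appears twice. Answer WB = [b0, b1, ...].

WB = [7, 4, 7, 1]

0: W B7 -> L1 miss  d=D]
1: W B4 -> L1 miss wb->B7  d=D]
2: R B4 -> L1 hit  d=D]
3: W B7 -> L1 miss wb->B4  d=D]
4: R B7 -> L1 hit  d=D]
5: W B1 -> L1 miss wb->B7  d=D]
6: R B2 -> L2 miss  d=-]
7: W B8 -> L2 miss  d=D]
8: R B6 -> L0 miss  d=-]
9: R B4 -> L1 miss wb->B1  d=-]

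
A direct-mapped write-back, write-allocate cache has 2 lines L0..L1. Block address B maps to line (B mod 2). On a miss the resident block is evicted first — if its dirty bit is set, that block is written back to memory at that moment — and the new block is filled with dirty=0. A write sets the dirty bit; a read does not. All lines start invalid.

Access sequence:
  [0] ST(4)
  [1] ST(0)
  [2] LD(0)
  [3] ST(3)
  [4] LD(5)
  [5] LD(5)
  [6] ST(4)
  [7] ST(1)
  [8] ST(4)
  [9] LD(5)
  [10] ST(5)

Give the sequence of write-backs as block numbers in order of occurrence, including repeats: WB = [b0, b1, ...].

0: W B4 -> L0 miss  d=D]
1: W B0 -> L0 miss wb->B4  d=D]
2: R B0 -> L0 hit  d=D]
3: W B3 -> L1 miss  d=D]
4: R B5 -> L1 miss wb->B3  d=-]
5: R B5 -> L1 hit  d=-]
6: W B4 -> L0 miss wb->B0  d=D]
7: W B1 -> L1 miss  d=D]
8: W B4 -> L0 hit  d=D]
9: R B5 -> L1 miss wb->B1  d=-]
10: W B5 -> L1 hit  d=D]

WB = [4, 3, 0, 1]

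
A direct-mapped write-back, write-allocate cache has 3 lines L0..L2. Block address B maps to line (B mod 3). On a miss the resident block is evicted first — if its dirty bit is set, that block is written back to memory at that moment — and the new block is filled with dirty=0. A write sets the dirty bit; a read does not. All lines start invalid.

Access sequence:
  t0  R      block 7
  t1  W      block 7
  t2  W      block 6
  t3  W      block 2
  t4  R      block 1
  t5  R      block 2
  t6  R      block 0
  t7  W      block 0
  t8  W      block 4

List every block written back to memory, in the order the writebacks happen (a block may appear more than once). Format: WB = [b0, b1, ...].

0: R B7 -> L1 miss  d=-]
1: W B7 -> L1 hit  d=D]
2: W B6 -> L0 miss  d=D]
3: W B2 -> L2 miss  d=D]
4: R B1 -> L1 miss wb->B7  d=-]
5: R B2 -> L2 hit  d=D]
6: R B0 -> L0 miss wb->B6  d=-]
7: W B0 -> L0 hit  d=D]
8: W B4 -> L1 miss  d=D]

WB = [7, 6]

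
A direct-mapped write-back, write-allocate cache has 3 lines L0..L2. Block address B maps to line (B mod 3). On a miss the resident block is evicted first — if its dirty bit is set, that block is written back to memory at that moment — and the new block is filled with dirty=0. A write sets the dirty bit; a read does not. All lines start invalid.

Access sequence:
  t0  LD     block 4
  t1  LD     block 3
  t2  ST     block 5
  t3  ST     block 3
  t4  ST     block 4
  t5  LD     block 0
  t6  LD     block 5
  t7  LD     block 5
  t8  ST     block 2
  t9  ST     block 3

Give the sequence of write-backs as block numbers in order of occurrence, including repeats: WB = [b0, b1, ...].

WB = [3, 5]

  0 | R B4 → L1 miss [-]
  1 | R B3 → L0 miss [-]
  2 | W B5 → L2 miss [D]
  3 | W B3 → L0 hit [D]
  4 | W B4 → L1 hit [D]
  5 | R B0 → L0 miss wb→B3 [-]
  6 | R B5 → L2 hit [D]
  7 | R B5 → L2 hit [D]
  8 | W B2 → L2 miss wb→B5 [D]
  9 | W B3 → L0 miss [D]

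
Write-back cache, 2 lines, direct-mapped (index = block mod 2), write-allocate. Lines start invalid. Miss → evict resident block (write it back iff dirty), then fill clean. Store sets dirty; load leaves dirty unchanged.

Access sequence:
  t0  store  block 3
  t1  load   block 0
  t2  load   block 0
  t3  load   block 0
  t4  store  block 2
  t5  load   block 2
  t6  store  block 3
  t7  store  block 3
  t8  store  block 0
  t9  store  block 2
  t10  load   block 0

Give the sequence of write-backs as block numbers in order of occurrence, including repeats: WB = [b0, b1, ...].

  0 | W B3 → L1 miss [D]
  1 | R B0 → L0 miss [-]
  2 | R B0 → L0 hit [-]
  3 | R B0 → L0 hit [-]
  4 | W B2 → L0 miss [D]
  5 | R B2 → L0 hit [D]
  6 | W B3 → L1 hit [D]
  7 | W B3 → L1 hit [D]
  8 | W B0 → L0 miss wb→B2 [D]
  9 | W B2 → L0 miss wb→B0 [D]
  10 | R B0 → L0 miss wb→B2 [-]

WB = [2, 0, 2]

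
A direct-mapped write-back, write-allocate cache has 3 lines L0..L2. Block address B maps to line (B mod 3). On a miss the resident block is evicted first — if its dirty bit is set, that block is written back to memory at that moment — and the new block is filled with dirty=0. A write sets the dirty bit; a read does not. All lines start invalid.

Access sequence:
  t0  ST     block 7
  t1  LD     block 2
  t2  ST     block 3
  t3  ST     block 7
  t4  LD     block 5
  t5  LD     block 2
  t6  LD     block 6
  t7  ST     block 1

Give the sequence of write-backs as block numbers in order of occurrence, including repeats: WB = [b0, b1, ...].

0: W B7 -> L1 miss  d=D]
1: R B2 -> L2 miss  d=-]
2: W B3 -> L0 miss  d=D]
3: W B7 -> L1 hit  d=D]
4: R B5 -> L2 miss  d=-]
5: R B2 -> L2 miss  d=-]
6: R B6 -> L0 miss wb->B3  d=-]
7: W B1 -> L1 miss wb->B7  d=D]

WB = [3, 7]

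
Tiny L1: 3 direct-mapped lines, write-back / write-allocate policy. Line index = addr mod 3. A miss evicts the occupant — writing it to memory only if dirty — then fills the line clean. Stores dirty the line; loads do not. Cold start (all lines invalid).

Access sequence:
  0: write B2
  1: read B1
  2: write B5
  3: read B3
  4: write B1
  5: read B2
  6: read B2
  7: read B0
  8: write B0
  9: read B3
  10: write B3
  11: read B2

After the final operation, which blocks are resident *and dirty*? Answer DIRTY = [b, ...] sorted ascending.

DIRTY = [1, 3]

0: W B2 → L2 miss [D]
1: R B1 → L1 miss [-]
2: W B5 → L2 miss wb→B2 [D]
3: R B3 → L0 miss [-]
4: W B1 → L1 hit [D]
5: R B2 → L2 miss wb→B5 [-]
6: R B2 → L2 hit [-]
7: R B0 → L0 miss [-]
8: W B0 → L0 hit [D]
9: R B3 → L0 miss wb→B0 [-]
10: W B3 → L0 hit [D]
11: R B2 → L2 hit [-]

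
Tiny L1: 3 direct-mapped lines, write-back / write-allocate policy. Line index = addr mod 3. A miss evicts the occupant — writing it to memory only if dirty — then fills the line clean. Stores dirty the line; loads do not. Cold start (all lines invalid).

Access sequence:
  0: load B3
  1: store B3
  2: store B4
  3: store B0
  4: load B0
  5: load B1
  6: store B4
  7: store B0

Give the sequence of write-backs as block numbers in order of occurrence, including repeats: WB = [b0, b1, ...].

WB = [3, 4]

0: R B3 -> L0 miss  d=-]
1: W B3 -> L0 hit  d=D]
2: W B4 -> L1 miss  d=D]
3: W B0 -> L0 miss wb->B3  d=D]
4: R B0 -> L0 hit  d=D]
5: R B1 -> L1 miss wb->B4  d=-]
6: W B4 -> L1 miss  d=D]
7: W B0 -> L0 hit  d=D]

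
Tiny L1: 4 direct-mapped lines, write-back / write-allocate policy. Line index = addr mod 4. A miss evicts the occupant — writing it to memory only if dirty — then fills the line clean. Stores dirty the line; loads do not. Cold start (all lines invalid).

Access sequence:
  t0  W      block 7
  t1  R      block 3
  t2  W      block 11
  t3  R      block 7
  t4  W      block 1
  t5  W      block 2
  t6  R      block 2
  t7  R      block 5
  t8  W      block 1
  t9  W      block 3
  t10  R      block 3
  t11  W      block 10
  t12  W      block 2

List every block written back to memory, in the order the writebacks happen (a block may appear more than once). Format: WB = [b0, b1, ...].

WB = [7, 11, 1, 2, 10]

0: W B7 -> L3 miss  d=D]
1: R B3 -> L3 miss wb->B7  d=-]
2: W B11 -> L3 miss  d=D]
3: R B7 -> L3 miss wb->B11  d=-]
4: W B1 -> L1 miss  d=D]
5: W B2 -> L2 miss  d=D]
6: R B2 -> L2 hit  d=D]
7: R B5 -> L1 miss wb->B1  d=-]
8: W B1 -> L1 miss  d=D]
9: W B3 -> L3 miss  d=D]
10: R B3 -> L3 hit  d=D]
11: W B10 -> L2 miss wb->B2  d=D]
12: W B2 -> L2 miss wb->B10  d=D]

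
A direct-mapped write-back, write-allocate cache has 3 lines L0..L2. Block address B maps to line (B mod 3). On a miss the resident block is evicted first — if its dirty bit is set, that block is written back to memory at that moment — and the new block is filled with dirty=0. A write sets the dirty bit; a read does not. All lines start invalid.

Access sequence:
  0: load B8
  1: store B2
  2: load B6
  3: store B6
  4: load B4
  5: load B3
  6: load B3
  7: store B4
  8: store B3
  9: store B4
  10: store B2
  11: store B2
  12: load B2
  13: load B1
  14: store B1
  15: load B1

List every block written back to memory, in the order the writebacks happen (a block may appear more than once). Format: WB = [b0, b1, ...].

WB = [6, 4]

0: R B8 -> L2 miss  d=-]
1: W B2 -> L2 miss  d=D]
2: R B6 -> L0 miss  d=-]
3: W B6 -> L0 hit  d=D]
4: R B4 -> L1 miss  d=-]
5: R B3 -> L0 miss wb->B6  d=-]
6: R B3 -> L0 hit  d=-]
7: W B4 -> L1 hit  d=D]
8: W B3 -> L0 hit  d=D]
9: W B4 -> L1 hit  d=D]
10: W B2 -> L2 hit  d=D]
11: W B2 -> L2 hit  d=D]
12: R B2 -> L2 hit  d=D]
13: R B1 -> L1 miss wb->B4  d=-]
14: W B1 -> L1 hit  d=D]
15: R B1 -> L1 hit  d=D]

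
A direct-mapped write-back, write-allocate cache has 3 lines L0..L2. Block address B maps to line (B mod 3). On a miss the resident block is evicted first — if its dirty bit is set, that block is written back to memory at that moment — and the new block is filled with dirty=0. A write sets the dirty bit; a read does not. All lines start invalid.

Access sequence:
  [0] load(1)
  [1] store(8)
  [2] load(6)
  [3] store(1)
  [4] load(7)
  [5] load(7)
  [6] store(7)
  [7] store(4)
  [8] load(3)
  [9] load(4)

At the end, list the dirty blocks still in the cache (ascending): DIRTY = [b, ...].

DIRTY = [4, 8]

0: R B1 → L1 miss [-]
1: W B8 → L2 miss [D]
2: R B6 → L0 miss [-]
3: W B1 → L1 hit [D]
4: R B7 → L1 miss wb→B1 [-]
5: R B7 → L1 hit [-]
6: W B7 → L1 hit [D]
7: W B4 → L1 miss wb→B7 [D]
8: R B3 → L0 miss [-]
9: R B4 → L1 hit [D]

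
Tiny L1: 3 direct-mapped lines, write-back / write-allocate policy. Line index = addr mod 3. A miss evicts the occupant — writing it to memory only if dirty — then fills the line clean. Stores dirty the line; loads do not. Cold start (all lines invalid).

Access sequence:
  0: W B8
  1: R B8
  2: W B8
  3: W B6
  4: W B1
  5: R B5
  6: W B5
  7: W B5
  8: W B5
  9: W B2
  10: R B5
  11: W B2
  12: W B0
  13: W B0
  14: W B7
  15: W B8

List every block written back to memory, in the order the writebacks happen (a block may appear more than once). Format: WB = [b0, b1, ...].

WB = [8, 5, 2, 6, 1, 2]

0: W B8 → L2 miss [D]
1: R B8 → L2 hit [D]
2: W B8 → L2 hit [D]
3: W B6 → L0 miss [D]
4: W B1 → L1 miss [D]
5: R B5 → L2 miss wb→B8 [-]
6: W B5 → L2 hit [D]
7: W B5 → L2 hit [D]
8: W B5 → L2 hit [D]
9: W B2 → L2 miss wb→B5 [D]
10: R B5 → L2 miss wb→B2 [-]
11: W B2 → L2 miss [D]
12: W B0 → L0 miss wb→B6 [D]
13: W B0 → L0 hit [D]
14: W B7 → L1 miss wb→B1 [D]
15: W B8 → L2 miss wb→B2 [D]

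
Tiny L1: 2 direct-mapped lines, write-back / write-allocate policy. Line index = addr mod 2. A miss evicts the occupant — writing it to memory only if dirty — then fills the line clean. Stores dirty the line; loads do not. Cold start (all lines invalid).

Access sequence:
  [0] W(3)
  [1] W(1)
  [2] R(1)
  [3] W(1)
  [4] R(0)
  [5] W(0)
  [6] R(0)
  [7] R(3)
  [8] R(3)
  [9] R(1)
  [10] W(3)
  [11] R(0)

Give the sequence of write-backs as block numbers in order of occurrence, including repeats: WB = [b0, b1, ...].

0: W B3 -> L1 miss  d=D]
1: W B1 -> L1 miss wb->B3  d=D]
2: R B1 -> L1 hit  d=D]
3: W B1 -> L1 hit  d=D]
4: R B0 -> L0 miss  d=-]
5: W B0 -> L0 hit  d=D]
6: R B0 -> L0 hit  d=D]
7: R B3 -> L1 miss wb->B1  d=-]
8: R B3 -> L1 hit  d=-]
9: R B1 -> L1 miss  d=-]
10: W B3 -> L1 miss  d=D]
11: R B0 -> L0 hit  d=D]

WB = [3, 1]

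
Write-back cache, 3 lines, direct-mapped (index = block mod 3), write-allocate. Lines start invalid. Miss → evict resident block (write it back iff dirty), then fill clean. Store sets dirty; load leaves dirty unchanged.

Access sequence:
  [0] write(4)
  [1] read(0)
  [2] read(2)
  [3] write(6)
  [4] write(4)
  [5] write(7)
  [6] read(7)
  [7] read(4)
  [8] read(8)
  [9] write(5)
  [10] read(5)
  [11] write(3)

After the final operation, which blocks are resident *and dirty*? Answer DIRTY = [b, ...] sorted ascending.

0: W B4 -> L1 miss  d=D]
1: R B0 -> L0 miss  d=-]
2: R B2 -> L2 miss  d=-]
3: W B6 -> L0 miss  d=D]
4: W B4 -> L1 hit  d=D]
5: W B7 -> L1 miss wb->B4  d=D]
6: R B7 -> L1 hit  d=D]
7: R B4 -> L1 miss wb->B7  d=-]
8: R B8 -> L2 miss  d=-]
9: W B5 -> L2 miss  d=D]
10: R B5 -> L2 hit  d=D]
11: W B3 -> L0 miss wb->B6  d=D]

DIRTY = [3, 5]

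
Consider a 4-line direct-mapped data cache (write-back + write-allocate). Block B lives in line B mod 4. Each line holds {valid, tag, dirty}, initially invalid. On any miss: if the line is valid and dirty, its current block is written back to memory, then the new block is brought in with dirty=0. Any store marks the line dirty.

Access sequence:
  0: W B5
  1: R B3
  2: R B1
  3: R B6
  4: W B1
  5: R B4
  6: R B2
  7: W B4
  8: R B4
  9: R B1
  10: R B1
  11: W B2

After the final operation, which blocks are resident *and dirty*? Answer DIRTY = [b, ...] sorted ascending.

0: W B5 → L1 miss [D]
1: R B3 → L3 miss [-]
2: R B1 → L1 miss wb→B5 [-]
3: R B6 → L2 miss [-]
4: W B1 → L1 hit [D]
5: R B4 → L0 miss [-]
6: R B2 → L2 miss [-]
7: W B4 → L0 hit [D]
8: R B4 → L0 hit [D]
9: R B1 → L1 hit [D]
10: R B1 → L1 hit [D]
11: W B2 → L2 hit [D]

DIRTY = [1, 2, 4]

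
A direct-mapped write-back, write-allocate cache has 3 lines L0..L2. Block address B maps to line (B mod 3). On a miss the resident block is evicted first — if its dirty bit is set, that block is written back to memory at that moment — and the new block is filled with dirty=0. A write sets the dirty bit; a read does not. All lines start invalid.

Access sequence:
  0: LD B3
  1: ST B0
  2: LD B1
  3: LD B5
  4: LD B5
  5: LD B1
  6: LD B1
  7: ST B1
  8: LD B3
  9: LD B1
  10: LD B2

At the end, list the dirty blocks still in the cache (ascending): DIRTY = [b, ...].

DIRTY = [1]

0: R B3 -> L0 miss  d=-]
1: W B0 -> L0 miss  d=D]
2: R B1 -> L1 miss  d=-]
3: R B5 -> L2 miss  d=-]
4: R B5 -> L2 hit  d=-]
5: R B1 -> L1 hit  d=-]
6: R B1 -> L1 hit  d=-]
7: W B1 -> L1 hit  d=D]
8: R B3 -> L0 miss wb->B0  d=-]
9: R B1 -> L1 hit  d=D]
10: R B2 -> L2 miss  d=-]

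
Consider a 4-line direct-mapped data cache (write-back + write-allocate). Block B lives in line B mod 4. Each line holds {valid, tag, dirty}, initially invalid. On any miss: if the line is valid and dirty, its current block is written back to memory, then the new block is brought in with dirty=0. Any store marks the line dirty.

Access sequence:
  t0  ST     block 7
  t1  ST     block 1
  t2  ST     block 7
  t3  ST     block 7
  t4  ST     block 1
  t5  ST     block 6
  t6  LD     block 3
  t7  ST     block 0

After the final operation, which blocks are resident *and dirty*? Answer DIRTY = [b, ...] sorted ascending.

  0 | W B7 → L3 miss [D]
  1 | W B1 → L1 miss [D]
  2 | W B7 → L3 hit [D]
  3 | W B7 → L3 hit [D]
  4 | W B1 → L1 hit [D]
  5 | W B6 → L2 miss [D]
  6 | R B3 → L3 miss wb→B7 [-]
  7 | W B0 → L0 miss [D]

DIRTY = [0, 1, 6]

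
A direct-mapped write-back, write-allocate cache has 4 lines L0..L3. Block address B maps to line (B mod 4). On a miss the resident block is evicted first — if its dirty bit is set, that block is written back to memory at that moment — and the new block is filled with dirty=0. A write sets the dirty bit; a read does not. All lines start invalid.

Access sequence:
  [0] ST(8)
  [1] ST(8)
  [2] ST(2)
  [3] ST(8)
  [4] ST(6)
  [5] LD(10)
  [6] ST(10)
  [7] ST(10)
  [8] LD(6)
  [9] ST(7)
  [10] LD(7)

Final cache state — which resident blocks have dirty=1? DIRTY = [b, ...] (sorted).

  0 | W B8 → L0 miss [D]
  1 | W B8 → L0 hit [D]
  2 | W B2 → L2 miss [D]
  3 | W B8 → L0 hit [D]
  4 | W B6 → L2 miss wb→B2 [D]
  5 | R B10 → L2 miss wb→B6 [-]
  6 | W B10 → L2 hit [D]
  7 | W B10 → L2 hit [D]
  8 | R B6 → L2 miss wb→B10 [-]
  9 | W B7 → L3 miss [D]
  10 | R B7 → L3 hit [D]

DIRTY = [7, 8]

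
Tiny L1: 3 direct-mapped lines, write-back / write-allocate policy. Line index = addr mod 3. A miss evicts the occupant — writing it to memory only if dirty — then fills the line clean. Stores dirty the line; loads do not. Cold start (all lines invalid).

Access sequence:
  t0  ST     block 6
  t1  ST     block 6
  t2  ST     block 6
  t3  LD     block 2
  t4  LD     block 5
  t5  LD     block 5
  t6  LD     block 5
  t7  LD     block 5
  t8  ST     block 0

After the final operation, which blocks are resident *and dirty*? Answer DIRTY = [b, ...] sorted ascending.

DIRTY = [0]

  0 | W B6 → L0 miss [D]
  1 | W B6 → L0 hit [D]
  2 | W B6 → L0 hit [D]
  3 | R B2 → L2 miss [-]
  4 | R B5 → L2 miss [-]
  5 | R B5 → L2 hit [-]
  6 | R B5 → L2 hit [-]
  7 | R B5 → L2 hit [-]
  8 | W B0 → L0 miss wb→B6 [D]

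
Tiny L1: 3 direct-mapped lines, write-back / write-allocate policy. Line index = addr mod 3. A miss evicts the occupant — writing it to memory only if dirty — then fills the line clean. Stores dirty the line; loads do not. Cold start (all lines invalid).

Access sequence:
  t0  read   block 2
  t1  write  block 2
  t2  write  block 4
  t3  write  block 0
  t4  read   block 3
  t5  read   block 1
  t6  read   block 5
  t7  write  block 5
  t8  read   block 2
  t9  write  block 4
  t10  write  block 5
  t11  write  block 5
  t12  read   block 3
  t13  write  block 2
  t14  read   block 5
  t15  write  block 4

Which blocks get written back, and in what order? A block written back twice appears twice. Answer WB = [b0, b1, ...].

WB = [0, 4, 2, 5, 5, 2]

0: R B2 -> L2 miss  d=-]
1: W B2 -> L2 hit  d=D]
2: W B4 -> L1 miss  d=D]
3: W B0 -> L0 miss  d=D]
4: R B3 -> L0 miss wb->B0  d=-]
5: R B1 -> L1 miss wb->B4  d=-]
6: R B5 -> L2 miss wb->B2  d=-]
7: W B5 -> L2 hit  d=D]
8: R B2 -> L2 miss wb->B5  d=-]
9: W B4 -> L1 miss  d=D]
10: W B5 -> L2 miss  d=D]
11: W B5 -> L2 hit  d=D]
12: R B3 -> L0 hit  d=-]
13: W B2 -> L2 miss wb->B5  d=D]
14: R B5 -> L2 miss wb->B2  d=-]
15: W B4 -> L1 hit  d=D]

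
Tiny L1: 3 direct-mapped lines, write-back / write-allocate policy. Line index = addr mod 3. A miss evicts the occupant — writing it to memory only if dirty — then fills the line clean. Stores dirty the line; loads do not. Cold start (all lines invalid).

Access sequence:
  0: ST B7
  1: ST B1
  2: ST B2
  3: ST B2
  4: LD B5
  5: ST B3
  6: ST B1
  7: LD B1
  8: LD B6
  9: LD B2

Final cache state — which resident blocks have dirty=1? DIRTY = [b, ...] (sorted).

  0 | W B7 → L1 miss [D]
  1 | W B1 → L1 miss wb→B7 [D]
  2 | W B2 → L2 miss [D]
  3 | W B2 → L2 hit [D]
  4 | R B5 → L2 miss wb→B2 [-]
  5 | W B3 → L0 miss [D]
  6 | W B1 → L1 hit [D]
  7 | R B1 → L1 hit [D]
  8 | R B6 → L0 miss wb→B3 [-]
  9 | R B2 → L2 miss [-]

DIRTY = [1]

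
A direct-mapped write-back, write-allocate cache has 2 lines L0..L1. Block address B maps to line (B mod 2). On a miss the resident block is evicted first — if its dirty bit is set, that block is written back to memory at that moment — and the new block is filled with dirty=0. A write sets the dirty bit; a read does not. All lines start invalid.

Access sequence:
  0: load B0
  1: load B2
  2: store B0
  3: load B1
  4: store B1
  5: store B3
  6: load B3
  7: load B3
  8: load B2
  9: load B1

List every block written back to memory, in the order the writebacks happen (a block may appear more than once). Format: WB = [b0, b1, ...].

  0 | R B0 → L0 miss [-]
  1 | R B2 → L0 miss [-]
  2 | W B0 → L0 miss [D]
  3 | R B1 → L1 miss [-]
  4 | W B1 → L1 hit [D]
  5 | W B3 → L1 miss wb→B1 [D]
  6 | R B3 → L1 hit [D]
  7 | R B3 → L1 hit [D]
  8 | R B2 → L0 miss wb→B0 [-]
  9 | R B1 → L1 miss wb→B3 [-]

WB = [1, 0, 3]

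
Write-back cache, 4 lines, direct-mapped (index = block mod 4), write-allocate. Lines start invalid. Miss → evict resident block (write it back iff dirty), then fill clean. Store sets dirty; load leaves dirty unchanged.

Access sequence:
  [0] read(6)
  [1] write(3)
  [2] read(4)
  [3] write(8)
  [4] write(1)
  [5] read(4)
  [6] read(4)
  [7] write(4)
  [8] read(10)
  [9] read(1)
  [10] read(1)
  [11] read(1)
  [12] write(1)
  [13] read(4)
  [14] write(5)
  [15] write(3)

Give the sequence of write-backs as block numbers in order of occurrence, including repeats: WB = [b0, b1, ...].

0: R B6 → L2 miss [-]
1: W B3 → L3 miss [D]
2: R B4 → L0 miss [-]
3: W B8 → L0 miss [D]
4: W B1 → L1 miss [D]
5: R B4 → L0 miss wb→B8 [-]
6: R B4 → L0 hit [-]
7: W B4 → L0 hit [D]
8: R B10 → L2 miss [-]
9: R B1 → L1 hit [D]
10: R B1 → L1 hit [D]
11: R B1 → L1 hit [D]
12: W B1 → L1 hit [D]
13: R B4 → L0 hit [D]
14: W B5 → L1 miss wb→B1 [D]
15: W B3 → L3 hit [D]

WB = [8, 1]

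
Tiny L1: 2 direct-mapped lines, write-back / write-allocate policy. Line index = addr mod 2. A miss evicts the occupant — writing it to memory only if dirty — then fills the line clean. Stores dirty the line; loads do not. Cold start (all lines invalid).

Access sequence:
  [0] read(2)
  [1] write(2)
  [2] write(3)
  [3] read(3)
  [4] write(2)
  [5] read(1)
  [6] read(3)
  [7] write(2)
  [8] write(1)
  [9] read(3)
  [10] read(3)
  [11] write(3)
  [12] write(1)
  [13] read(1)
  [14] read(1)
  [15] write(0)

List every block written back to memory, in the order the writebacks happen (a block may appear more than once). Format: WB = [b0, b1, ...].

0: R B2 -> L0 miss  d=-]
1: W B2 -> L0 hit  d=D]
2: W B3 -> L1 miss  d=D]
3: R B3 -> L1 hit  d=D]
4: W B2 -> L0 hit  d=D]
5: R B1 -> L1 miss wb->B3  d=-]
6: R B3 -> L1 miss  d=-]
7: W B2 -> L0 hit  d=D]
8: W B1 -> L1 miss  d=D]
9: R B3 -> L1 miss wb->B1  d=-]
10: R B3 -> L1 hit  d=-]
11: W B3 -> L1 hit  d=D]
12: W B1 -> L1 miss wb->B3  d=D]
13: R B1 -> L1 hit  d=D]
14: R B1 -> L1 hit  d=D]
15: W B0 -> L0 miss wb->B2  d=D]

WB = [3, 1, 3, 2]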